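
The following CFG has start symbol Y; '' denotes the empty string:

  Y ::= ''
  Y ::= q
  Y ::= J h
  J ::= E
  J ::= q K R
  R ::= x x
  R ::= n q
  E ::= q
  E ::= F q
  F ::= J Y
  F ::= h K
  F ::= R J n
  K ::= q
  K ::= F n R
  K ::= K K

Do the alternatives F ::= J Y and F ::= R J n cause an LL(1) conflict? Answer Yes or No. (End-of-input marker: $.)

Yes

FIRST(J Y) = { h, n, q, x } and FIRST(R J n) = { n, x }.
Both contain n, so the two alternatives are not disjoint — LL(1) conflict.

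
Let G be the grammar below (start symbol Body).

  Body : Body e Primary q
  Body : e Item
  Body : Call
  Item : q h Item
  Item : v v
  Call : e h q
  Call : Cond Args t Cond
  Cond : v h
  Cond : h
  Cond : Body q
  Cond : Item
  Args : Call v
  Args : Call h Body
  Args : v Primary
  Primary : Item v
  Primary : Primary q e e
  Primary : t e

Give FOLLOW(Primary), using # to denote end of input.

{ q, t }

In Body : Body e Primary q: add FIRST(q) = { q }.
In Args : v Primary: Primary is at the end, add FOLLOW(Args) = { t }.
In Primary : Primary q e e: add FIRST(q e e) = { q }.
Union: FOLLOW(Primary) = { q, t }.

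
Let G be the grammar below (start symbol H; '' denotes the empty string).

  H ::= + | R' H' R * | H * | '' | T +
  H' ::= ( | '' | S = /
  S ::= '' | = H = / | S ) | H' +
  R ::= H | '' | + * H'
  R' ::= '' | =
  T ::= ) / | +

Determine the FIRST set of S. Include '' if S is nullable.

{ (, ), +, =, '' }

S ::= '' contributes ''.
S ::= = H = / contributes {=}.
From S ::= S ): S nullable, take FIRST(S) ∪ {)} = { (, ), +, = }.
From S ::= H' +: H' nullable, take FIRST(H') ∪ {+} = { (, ), +, = }.
Union: FIRST(S) = { (, ), +, =, '' }.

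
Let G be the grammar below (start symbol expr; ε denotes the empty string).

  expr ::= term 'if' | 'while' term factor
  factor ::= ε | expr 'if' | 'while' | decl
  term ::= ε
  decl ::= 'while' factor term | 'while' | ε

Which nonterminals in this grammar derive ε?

Directly nullable (have an ε-production): factor, term, decl.
No other nonterminal has a production whose RHS symbols are all nullable.

{ decl, factor, term }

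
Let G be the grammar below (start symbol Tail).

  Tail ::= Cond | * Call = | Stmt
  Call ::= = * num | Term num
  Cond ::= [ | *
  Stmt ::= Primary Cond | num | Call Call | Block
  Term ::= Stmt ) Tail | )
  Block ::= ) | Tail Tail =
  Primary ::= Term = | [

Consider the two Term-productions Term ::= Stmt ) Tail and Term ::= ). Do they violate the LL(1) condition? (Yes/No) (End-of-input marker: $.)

Yes

FIRST(Stmt ) Tail) = { ), *, =, [, num } and FIRST()) = { ) }.
Both contain ), so the two alternatives are not disjoint — LL(1) conflict.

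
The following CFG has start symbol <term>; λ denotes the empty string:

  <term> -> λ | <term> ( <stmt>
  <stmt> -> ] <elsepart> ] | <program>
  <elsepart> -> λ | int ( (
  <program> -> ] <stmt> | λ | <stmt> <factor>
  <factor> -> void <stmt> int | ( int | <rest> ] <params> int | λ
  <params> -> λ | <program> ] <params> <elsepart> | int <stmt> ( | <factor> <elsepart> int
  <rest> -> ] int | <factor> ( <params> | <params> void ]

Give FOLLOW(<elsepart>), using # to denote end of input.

{ ], int, void }

In <stmt> -> ] <elsepart> ]: add FIRST(]) = { ] }.
In <params> -> <program> ] <params> <elsepart>: <elsepart> is at the end, add FOLLOW(<params>) = { ], int, void }.
In <params> -> <factor> <elsepart> int: add FIRST(int) = { int }.
Union: FOLLOW(<elsepart>) = { ], int, void }.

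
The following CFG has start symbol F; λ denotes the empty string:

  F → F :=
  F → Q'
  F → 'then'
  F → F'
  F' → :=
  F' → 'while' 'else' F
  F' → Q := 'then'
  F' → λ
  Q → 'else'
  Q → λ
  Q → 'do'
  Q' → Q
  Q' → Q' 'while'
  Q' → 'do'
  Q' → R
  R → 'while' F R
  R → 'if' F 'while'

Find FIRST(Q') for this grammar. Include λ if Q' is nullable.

From Q' → Q: add FIRST(Q) = { 'do', 'else', λ } (including λ since Q is nullable).
From Q' → Q' 'while': Q' nullable, take FIRST(Q') ∪ {'while'} = { 'do', 'else', 'if', 'while' }.
Q' → 'do' contributes {'do'}.
From Q' → R: add FIRST(R) = { 'if', 'while' }.
Union: FIRST(Q') = { 'do', 'else', 'if', 'while', λ }.

{ 'do', 'else', 'if', 'while', λ }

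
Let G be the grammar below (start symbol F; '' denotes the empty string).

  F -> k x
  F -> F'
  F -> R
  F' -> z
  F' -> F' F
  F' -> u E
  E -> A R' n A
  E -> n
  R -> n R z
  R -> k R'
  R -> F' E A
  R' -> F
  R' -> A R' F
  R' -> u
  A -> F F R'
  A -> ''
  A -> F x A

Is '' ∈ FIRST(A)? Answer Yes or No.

A has an ''-production, so A ⇒ ''.

Yes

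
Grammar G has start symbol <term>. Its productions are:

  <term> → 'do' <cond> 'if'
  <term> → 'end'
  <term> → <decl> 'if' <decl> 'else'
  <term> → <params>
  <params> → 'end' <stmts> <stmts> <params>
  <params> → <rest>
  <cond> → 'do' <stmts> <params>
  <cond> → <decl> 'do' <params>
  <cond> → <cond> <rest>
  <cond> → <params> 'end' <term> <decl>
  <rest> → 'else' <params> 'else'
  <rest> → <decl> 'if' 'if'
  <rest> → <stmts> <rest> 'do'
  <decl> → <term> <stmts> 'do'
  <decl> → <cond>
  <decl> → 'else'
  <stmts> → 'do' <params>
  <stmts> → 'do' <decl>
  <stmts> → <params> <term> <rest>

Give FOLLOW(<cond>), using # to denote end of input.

{ 'do', 'else', 'end', 'if' }

In <term> → 'do' <cond> 'if': add FIRST('if') = { 'if' }.
In <cond> → <cond> <rest>: add FIRST(<rest>) = { 'do', 'else', 'end' }.
In <decl> → <cond>: <cond> is at the end, add FOLLOW(<decl>) = { 'do', 'else', 'end', 'if' }.
Union: FOLLOW(<cond>) = { 'do', 'else', 'end', 'if' }.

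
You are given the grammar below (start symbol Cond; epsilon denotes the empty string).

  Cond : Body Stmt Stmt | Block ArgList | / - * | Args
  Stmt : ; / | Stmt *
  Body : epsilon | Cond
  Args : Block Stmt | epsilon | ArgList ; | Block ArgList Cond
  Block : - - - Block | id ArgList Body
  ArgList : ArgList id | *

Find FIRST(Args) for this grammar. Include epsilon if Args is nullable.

From Args : Block Stmt: add FIRST(Block) = { -, id }.
Args : epsilon contributes epsilon.
From Args : ArgList ;: add FIRST(ArgList) = { * }.
From Args : Block ArgList Cond: add FIRST(Block) = { -, id }.
Union: FIRST(Args) = { *, -, id, epsilon }.

{ *, -, id, epsilon }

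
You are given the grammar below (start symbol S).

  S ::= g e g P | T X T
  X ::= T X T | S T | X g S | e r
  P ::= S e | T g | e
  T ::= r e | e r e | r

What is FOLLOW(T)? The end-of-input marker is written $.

{ $, e, g, r }

In S ::= T X T: add FIRST(X T) = { e, g, r }.
In S ::= T X T: T is at the end, add FOLLOW(S) = { $, e, g, r }.
In X ::= T X T: add FIRST(X T) = { e, g, r }.
In X ::= T X T: T is at the end, add FOLLOW(X) = { e, g, r }.
In X ::= S T: T is at the end, add FOLLOW(X) = { e, g, r }.
In P ::= T g: add FIRST(g) = { g }.
Union: FOLLOW(T) = { $, e, g, r }.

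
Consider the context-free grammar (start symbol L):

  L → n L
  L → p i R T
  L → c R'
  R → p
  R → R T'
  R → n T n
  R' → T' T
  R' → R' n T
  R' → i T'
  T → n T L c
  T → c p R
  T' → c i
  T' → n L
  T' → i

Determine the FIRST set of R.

R → p contributes {p}.
From R → R T': add FIRST(R) = { n, p }.
R → n T n contributes {n}.
Union: FIRST(R) = { n, p }.

{ n, p }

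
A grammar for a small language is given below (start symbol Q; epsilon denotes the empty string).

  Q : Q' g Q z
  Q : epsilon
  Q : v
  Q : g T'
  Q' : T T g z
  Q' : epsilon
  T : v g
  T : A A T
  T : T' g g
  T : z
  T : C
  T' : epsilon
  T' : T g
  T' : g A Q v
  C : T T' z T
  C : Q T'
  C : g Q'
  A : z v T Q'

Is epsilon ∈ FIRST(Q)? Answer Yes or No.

Q has an epsilon-production, so Q ⇒ epsilon.

Yes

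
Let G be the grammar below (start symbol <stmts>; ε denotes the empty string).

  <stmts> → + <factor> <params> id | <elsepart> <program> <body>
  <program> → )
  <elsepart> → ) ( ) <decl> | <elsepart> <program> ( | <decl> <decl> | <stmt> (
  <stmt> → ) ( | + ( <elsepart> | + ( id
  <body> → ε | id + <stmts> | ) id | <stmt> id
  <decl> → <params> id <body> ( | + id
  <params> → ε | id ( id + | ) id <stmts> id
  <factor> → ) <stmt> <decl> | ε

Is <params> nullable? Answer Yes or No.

Yes

<params> has an ε-production, so <params> ⇒ ε.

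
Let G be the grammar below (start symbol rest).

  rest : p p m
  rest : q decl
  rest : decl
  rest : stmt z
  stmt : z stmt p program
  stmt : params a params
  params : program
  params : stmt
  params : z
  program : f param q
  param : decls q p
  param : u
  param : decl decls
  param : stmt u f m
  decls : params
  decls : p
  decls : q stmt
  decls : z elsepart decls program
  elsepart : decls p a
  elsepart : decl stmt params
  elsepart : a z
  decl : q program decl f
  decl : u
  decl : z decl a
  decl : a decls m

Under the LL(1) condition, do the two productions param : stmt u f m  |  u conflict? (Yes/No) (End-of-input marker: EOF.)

FIRST(stmt u f m) = { f, z } and FIRST(u) = { u }.
The FIRST sets are disjoint and neither alternative is nullable — no conflict.

No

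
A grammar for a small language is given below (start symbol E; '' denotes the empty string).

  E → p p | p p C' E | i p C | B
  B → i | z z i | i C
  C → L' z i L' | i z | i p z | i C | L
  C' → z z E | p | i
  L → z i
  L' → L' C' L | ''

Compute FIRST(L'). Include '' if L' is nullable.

{ i, p, z, '' }

From L' → L' C' L: L' nullable, take FIRST(L') ∪ FIRST(C') = { i, p, z }.
L' → '' contributes ''.
Union: FIRST(L') = { i, p, z, '' }.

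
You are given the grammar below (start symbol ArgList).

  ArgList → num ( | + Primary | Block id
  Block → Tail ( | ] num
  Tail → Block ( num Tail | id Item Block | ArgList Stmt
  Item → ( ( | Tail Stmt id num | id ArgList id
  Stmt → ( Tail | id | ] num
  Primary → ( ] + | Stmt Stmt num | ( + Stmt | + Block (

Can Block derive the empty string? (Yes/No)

No

No nonterminal in this grammar is nullable.
No production of Block has an RHS whose symbols are all nullable, so Block is not nullable.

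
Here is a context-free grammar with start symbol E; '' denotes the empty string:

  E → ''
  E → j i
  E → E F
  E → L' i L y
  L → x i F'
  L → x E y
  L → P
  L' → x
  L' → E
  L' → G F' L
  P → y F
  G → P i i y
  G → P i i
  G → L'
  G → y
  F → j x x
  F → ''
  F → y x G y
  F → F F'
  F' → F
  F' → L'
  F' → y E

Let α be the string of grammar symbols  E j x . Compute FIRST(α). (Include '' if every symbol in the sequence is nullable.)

{ i, j, x, y }

Add FIRST(E)\{''} = { i, j, x, y }; E is nullable, continue.
j is a terminal; add {j} and stop.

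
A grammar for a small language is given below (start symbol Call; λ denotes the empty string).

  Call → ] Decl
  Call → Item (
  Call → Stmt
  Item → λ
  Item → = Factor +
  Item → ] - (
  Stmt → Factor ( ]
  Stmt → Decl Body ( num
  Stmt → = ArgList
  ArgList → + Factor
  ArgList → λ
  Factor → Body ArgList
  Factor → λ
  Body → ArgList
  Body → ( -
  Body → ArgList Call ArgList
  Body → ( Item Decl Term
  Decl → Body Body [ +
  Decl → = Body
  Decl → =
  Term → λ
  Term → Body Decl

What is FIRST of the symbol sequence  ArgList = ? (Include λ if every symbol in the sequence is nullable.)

Add FIRST(ArgList)\{λ} = { + }; ArgList is nullable, continue.
= is a terminal; add {=} and stop.

{ +, = }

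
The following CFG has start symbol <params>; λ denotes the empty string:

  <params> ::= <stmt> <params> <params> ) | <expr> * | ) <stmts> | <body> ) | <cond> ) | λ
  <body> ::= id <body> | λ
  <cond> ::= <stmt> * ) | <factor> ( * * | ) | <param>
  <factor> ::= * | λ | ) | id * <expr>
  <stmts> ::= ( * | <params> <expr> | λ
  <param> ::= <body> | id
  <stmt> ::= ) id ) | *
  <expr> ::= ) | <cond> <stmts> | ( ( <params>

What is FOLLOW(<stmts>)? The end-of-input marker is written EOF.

{ EOF, (, ), *, id }

In <params> ::= ) <stmts>: <stmts> is at the end, add FOLLOW(<params>) = { EOF, (, ), *, id }.
In <expr> ::= <cond> <stmts>: <stmts> is at the end, add FOLLOW(<expr>) = { EOF, (, ), *, id }.
Union: FOLLOW(<stmts>) = { EOF, (, ), *, id }.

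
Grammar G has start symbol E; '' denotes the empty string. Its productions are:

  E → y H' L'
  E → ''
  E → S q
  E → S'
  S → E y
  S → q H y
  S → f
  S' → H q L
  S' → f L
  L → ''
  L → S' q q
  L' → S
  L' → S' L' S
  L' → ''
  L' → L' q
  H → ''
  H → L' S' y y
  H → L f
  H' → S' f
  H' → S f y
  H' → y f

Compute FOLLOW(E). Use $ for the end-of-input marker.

{ $, y }

E is the start symbol, so $ ∈ FOLLOW(E).
In S → E y: add FIRST(y) = { y }.
Union: FOLLOW(E) = { $, y }.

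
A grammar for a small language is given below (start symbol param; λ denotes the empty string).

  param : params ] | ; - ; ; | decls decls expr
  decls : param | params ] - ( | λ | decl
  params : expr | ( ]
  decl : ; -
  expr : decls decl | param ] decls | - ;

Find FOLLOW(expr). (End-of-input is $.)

{ $, (, -, ;, ] }

In param : decls decls expr: expr is at the end, add FOLLOW(param) = { $, (, -, ;, ] }.
In params : expr: expr is at the end, add FOLLOW(params) = { ] }.
Union: FOLLOW(expr) = { $, (, -, ;, ] }.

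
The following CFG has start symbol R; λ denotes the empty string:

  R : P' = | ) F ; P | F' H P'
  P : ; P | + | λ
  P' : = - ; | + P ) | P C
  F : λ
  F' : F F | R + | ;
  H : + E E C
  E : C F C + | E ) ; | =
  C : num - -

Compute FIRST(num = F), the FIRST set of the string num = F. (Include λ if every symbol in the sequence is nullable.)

{ num }

num is a terminal; add {num} and stop.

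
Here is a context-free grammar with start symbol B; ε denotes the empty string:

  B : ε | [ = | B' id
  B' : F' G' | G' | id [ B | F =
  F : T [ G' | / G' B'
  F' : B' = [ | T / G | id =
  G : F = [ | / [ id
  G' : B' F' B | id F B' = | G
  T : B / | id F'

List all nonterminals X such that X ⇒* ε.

Directly nullable (have an ε-production): B.
No other nonterminal has a production whose RHS symbols are all nullable.

{ B }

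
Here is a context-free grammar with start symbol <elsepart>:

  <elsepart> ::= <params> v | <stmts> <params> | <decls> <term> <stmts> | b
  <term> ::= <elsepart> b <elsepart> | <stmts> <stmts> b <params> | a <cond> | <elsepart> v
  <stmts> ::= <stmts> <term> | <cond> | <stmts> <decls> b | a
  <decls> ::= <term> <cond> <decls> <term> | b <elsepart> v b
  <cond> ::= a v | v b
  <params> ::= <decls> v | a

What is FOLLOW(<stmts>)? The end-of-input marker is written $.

In <elsepart> ::= <stmts> <params>: add FIRST(<params>) = { a, b, v }.
In <elsepart> ::= <decls> <term> <stmts>: <stmts> is at the end, add FOLLOW(<elsepart>) = { $, a, b, v }.
In <term> ::= <stmts> <stmts> b <params>: add FIRST(<stmts> b <params>) = { a, v }.
In <term> ::= <stmts> <stmts> b <params>: add FIRST(b <params>) = { b }.
In <stmts> ::= <stmts> <term>: add FIRST(<term>) = { a, b, v }.
In <stmts> ::= <stmts> <decls> b: add FIRST(<decls> b) = { a, b, v }.
Union: FOLLOW(<stmts>) = { $, a, b, v }.

{ $, a, b, v }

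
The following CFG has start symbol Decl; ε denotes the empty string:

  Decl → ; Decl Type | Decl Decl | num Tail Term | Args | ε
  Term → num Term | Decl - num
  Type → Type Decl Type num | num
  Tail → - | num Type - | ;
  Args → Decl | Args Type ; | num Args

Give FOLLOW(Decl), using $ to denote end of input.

{ $, -, ;, num }

Decl is the start symbol, so $ ∈ FOLLOW(Decl).
In Decl → ; Decl Type: add FIRST(Type) = { num }.
In Decl → Decl Decl: add FIRST(Decl)\{ε} = { ;, num }.
  Since Decl is nullable, also add FOLLOW(Decl) = { $, -, ;, num }.
In Decl → Decl Decl: Decl is at the end, add FOLLOW(Decl) = { $, -, ;, num }.
In Term → Decl - num: add FIRST(- num) = { - }.
In Type → Type Decl Type num: add FIRST(Type num) = { num }.
In Args → Decl: Decl is at the end, add FOLLOW(Args) = { $, -, ;, num }.
Union: FOLLOW(Decl) = { $, -, ;, num }.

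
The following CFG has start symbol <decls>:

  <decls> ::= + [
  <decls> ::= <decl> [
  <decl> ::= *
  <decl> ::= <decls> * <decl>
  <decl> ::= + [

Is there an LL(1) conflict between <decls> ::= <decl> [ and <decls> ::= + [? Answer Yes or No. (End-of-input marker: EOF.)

Yes

FIRST(<decl> [) = { *, + } and FIRST(+ [) = { + }.
Both contain +, so the two alternatives are not disjoint — LL(1) conflict.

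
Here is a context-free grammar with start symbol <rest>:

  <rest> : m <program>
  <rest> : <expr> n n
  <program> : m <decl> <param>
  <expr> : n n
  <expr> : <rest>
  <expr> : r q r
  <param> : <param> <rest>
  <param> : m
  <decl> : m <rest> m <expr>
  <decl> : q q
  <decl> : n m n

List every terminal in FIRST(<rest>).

<rest> : m <program> contributes {m}.
From <rest> : <expr> n n: add FIRST(<expr>) = { m, n, r }.
Union: FIRST(<rest>) = { m, n, r }.

{ m, n, r }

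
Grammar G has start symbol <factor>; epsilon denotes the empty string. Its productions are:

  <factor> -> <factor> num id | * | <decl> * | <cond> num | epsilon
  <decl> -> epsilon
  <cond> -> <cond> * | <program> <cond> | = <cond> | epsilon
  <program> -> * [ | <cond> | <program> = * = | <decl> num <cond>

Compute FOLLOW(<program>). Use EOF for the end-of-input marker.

In <cond> -> <program> <cond>: add FIRST(<cond>)\{epsilon} = { *, =, num }.
  Since <cond> is nullable, also add FOLLOW(<cond>) = { *, =, num }.
In <program> -> <program> = * =: add FIRST(= * =) = { = }.
Union: FOLLOW(<program>) = { *, =, num }.

{ *, =, num }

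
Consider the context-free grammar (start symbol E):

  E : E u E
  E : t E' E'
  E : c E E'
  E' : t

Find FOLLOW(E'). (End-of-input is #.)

{ #, t, u }

In E : t E' E': add FIRST(E') = { t }.
In E : t E' E': E' is at the end, add FOLLOW(E) = { #, t, u }.
In E : c E E': E' is at the end, add FOLLOW(E) = { #, t, u }.
Union: FOLLOW(E') = { #, t, u }.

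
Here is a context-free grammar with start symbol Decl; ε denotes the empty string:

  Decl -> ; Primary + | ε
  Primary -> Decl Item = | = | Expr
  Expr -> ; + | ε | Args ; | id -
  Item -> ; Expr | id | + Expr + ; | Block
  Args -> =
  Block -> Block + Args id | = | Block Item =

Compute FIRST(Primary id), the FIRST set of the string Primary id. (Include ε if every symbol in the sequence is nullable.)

Add FIRST(Primary)\{ε} = { +, ;, =, id }; Primary is nullable, continue.
id is a terminal; add {id} and stop.

{ +, ;, =, id }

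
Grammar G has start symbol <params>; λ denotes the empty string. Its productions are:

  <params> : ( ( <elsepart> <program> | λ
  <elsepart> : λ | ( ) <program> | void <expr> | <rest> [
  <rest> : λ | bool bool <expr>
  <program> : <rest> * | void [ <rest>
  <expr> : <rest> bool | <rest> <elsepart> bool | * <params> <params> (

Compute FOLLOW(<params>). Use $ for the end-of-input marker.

{ $, ( }

<params> is the start symbol, so $ ∈ FOLLOW(<params>).
In <expr> : * <params> <params> (: add FIRST(<params> () = { ( }.
In <expr> : * <params> <params> (: add FIRST(() = { ( }.
Union: FOLLOW(<params>) = { $, ( }.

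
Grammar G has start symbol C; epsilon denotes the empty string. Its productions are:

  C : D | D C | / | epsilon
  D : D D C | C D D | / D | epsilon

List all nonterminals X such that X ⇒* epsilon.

{ C, D }

Directly nullable (have an epsilon-production): C, D.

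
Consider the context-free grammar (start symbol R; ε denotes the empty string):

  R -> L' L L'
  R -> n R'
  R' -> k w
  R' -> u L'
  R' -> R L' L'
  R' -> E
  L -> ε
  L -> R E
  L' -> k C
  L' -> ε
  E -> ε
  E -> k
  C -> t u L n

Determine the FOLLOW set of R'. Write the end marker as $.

{ $, k, n }

In R -> n R': R' is at the end, add FOLLOW(R) = { $, k, n }.
Union: FOLLOW(R') = { $, k, n }.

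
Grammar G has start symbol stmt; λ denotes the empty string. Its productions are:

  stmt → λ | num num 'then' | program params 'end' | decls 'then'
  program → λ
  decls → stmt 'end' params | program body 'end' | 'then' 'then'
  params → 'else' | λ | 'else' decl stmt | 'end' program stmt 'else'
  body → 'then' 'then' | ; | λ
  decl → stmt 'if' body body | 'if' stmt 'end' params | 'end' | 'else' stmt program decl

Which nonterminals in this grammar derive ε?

Directly nullable (have an λ-production): stmt, program, params, body.
No other nonterminal has a production whose RHS symbols are all nullable.

{ body, params, program, stmt }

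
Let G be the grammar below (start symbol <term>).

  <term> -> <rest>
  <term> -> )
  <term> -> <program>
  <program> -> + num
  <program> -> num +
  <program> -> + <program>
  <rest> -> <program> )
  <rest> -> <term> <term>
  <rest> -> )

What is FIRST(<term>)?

{ ), +, num }

From <term> -> <rest>: add FIRST(<rest>) = { ), +, num }.
<term> -> ) contributes {)}.
From <term> -> <program>: add FIRST(<program>) = { +, num }.
Union: FIRST(<term>) = { ), +, num }.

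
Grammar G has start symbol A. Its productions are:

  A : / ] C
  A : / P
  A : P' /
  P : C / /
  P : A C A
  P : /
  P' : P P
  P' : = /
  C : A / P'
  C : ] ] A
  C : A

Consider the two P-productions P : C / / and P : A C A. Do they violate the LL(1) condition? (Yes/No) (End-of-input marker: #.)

FIRST(C / /) = { /, =, ] } and FIRST(A C A) = { /, =, ] }.
Both contain /, so the two alternatives are not disjoint — LL(1) conflict.

Yes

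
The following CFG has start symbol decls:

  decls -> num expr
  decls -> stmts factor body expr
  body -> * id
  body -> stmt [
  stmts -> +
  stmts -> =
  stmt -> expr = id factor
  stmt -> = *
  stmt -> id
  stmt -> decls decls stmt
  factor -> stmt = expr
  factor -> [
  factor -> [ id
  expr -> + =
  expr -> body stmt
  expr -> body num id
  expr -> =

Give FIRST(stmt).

From stmt -> expr = id factor: add FIRST(expr) = { *, +, =, id, num }.
stmt -> = * contributes {=}.
stmt -> id contributes {id}.
From stmt -> decls decls stmt: add FIRST(decls) = { +, =, num }.
Union: FIRST(stmt) = { *, +, =, id, num }.

{ *, +, =, id, num }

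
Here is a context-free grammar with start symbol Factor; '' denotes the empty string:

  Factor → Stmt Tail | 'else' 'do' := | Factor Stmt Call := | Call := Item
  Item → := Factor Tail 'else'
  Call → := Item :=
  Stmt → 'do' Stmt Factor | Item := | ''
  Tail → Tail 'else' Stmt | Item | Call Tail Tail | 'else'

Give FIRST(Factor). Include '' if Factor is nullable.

{ 'do', 'else', := }

From Factor → Stmt Tail: Stmt nullable, take FIRST(Stmt) ∪ FIRST(Tail) = { 'do', 'else', := }.
Factor → 'else' 'do' := contributes {'else'}.
From Factor → Factor Stmt Call :=: add FIRST(Factor) = { 'do', 'else', := }.
From Factor → Call := Item: add FIRST(Call) = { := }.
Union: FIRST(Factor) = { 'do', 'else', := }.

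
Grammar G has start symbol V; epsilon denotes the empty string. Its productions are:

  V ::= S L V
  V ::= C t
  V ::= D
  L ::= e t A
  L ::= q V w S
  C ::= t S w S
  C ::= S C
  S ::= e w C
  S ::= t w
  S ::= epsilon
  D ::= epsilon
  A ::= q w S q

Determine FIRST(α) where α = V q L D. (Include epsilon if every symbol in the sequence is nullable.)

{ e, q, t }

Add FIRST(V)\{epsilon} = { e, q, t }; V is nullable, continue.
q is a terminal; add {q} and stop.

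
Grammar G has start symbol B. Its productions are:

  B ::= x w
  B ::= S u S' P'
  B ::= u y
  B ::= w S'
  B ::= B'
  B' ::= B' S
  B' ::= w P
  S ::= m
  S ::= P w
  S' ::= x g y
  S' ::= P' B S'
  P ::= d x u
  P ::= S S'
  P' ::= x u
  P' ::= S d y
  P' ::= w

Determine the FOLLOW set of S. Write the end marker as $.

{ $, d, m, u, w, x }

In B ::= S u S' P': add FIRST(u S' P') = { u }.
In B' ::= B' S: S is at the end, add FOLLOW(B') = { $, d, m, w, x }.
In P ::= S S': add FIRST(S') = { d, m, w, x }.
In P' ::= S d y: add FIRST(d y) = { d }.
Union: FOLLOW(S) = { $, d, m, u, w, x }.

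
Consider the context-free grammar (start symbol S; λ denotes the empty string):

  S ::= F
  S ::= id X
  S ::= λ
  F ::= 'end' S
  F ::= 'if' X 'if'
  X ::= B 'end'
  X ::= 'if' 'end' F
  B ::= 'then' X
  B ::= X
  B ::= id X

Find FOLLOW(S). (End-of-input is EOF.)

{ EOF, 'end', 'if' }

S is the start symbol, so EOF ∈ FOLLOW(S).
In F ::= 'end' S: S is at the end, add FOLLOW(F) = { EOF, 'end', 'if' }.
Union: FOLLOW(S) = { EOF, 'end', 'if' }.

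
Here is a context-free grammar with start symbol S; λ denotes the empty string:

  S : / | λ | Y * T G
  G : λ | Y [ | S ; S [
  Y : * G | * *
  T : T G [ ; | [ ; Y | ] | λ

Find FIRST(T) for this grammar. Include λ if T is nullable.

From T : T G [ ;: T, G nullable, take FIRST(T) ∪ FIRST(G) ∪ {[} = { *, /, ;, [, ] }.
T : [ ; Y contributes {[}.
T : ] contributes {]}.
T : λ contributes λ.
Union: FIRST(T) = { *, /, ;, [, ], λ }.

{ *, /, ;, [, ], λ }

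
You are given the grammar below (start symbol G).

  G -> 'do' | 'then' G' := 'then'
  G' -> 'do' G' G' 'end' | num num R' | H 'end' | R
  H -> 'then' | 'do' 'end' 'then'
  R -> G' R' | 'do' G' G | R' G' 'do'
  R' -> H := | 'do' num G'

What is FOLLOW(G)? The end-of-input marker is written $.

G is the start symbol, so $ ∈ FOLLOW(G).
In R -> 'do' G' G: G is at the end, add FOLLOW(R) = { 'do', 'end', 'then', :=, num }.
Union: FOLLOW(G) = { $, 'do', 'end', 'then', :=, num }.

{ $, 'do', 'end', 'then', :=, num }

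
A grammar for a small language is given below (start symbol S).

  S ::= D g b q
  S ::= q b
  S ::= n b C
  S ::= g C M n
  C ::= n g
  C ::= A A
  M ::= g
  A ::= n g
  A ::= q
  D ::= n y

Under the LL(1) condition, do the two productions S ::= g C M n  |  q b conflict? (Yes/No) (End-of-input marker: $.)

No

FIRST(g C M n) = { g } and FIRST(q b) = { q }.
The FIRST sets are disjoint and neither alternative is nullable — no conflict.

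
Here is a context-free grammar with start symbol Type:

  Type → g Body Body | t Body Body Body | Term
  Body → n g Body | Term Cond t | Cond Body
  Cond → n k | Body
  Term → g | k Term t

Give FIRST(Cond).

{ g, k, n }

Cond → n k contributes {n}.
From Cond → Body: add FIRST(Body) = { g, k, n }.
Union: FIRST(Cond) = { g, k, n }.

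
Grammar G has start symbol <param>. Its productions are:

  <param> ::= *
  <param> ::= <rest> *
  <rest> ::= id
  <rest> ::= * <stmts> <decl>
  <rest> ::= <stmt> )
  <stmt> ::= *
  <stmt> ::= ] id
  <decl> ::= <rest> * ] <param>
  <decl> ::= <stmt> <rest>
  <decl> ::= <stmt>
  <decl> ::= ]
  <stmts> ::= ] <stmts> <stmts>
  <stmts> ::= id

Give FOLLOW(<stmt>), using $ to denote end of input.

In <rest> ::= <stmt> ): add FIRST()) = { ) }.
In <decl> ::= <stmt> <rest>: add FIRST(<rest>) = { *, ], id }.
In <decl> ::= <stmt>: <stmt> is at the end, add FOLLOW(<decl>) = { * }.
Union: FOLLOW(<stmt>) = { ), *, ], id }.

{ ), *, ], id }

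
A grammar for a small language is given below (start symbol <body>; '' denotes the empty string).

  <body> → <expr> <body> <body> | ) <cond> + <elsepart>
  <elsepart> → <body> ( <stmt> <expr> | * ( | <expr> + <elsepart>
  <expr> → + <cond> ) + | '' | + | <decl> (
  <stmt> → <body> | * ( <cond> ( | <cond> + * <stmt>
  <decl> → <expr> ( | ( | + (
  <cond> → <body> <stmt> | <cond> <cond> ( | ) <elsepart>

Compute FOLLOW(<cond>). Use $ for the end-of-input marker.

{ (, ), + }

In <body> → ) <cond> + <elsepart>: add FIRST(+ <elsepart>) = { + }.
In <expr> → + <cond> ) +: add FIRST() +) = { ) }.
In <stmt> → * ( <cond> (: add FIRST(() = { ( }.
In <stmt> → <cond> + * <stmt>: add FIRST(+ * <stmt>) = { + }.
In <cond> → <cond> <cond> (: add FIRST(<cond> () = { (, ), + }.
In <cond> → <cond> <cond> (: add FIRST(() = { ( }.
Union: FOLLOW(<cond>) = { (, ), + }.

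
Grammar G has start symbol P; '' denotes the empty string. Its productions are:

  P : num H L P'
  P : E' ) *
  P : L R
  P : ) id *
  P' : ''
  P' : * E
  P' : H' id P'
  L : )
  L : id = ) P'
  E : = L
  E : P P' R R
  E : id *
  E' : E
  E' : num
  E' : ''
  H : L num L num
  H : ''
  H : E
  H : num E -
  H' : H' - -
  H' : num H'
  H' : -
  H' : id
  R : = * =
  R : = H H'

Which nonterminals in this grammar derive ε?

Directly nullable (have an ''-production): P', E', H.
No other nonterminal has a production whose RHS symbols are all nullable.

{ E', H, P' }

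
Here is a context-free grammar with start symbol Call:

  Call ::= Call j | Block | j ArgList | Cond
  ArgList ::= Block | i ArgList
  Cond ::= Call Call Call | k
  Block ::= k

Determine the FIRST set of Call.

{ j, k }

From Call ::= Call j: add FIRST(Call) = { j, k }.
From Call ::= Block: add FIRST(Block) = { k }.
Call ::= j ArgList contributes {j}.
From Call ::= Cond: add FIRST(Cond) = { j, k }.
Union: FIRST(Call) = { j, k }.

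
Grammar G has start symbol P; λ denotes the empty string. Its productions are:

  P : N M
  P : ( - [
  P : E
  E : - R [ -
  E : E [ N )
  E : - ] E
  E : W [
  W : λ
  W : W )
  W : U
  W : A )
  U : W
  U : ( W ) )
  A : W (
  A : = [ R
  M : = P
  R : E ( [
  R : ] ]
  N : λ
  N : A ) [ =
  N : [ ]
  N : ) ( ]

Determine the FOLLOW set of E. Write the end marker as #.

In P : E: E is at the end, add FOLLOW(P) = { # }.
In E : E [ N ): add FIRST([ N )) = { [ }.
In E : - ] E: E is at the end, add FOLLOW(E) = { #, (, [ }.
In R : E ( [: add FIRST(( [) = { ( }.
Union: FOLLOW(E) = { #, (, [ }.

{ #, (, [ }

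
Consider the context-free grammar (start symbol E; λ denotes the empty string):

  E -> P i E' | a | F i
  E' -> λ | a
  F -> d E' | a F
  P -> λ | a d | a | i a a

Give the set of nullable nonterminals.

{ E', P }

Directly nullable (have an λ-production): E', P.
No other nonterminal has a production whose RHS symbols are all nullable.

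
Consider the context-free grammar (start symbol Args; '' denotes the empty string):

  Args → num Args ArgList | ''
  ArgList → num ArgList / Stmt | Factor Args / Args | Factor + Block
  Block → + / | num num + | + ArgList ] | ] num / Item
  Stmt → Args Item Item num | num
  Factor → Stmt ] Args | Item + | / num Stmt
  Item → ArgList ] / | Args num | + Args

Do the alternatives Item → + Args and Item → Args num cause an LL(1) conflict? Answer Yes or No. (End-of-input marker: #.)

FIRST(+ Args) = { + } and FIRST(Args num) = { num }.
The FIRST sets are disjoint and neither alternative is nullable — no conflict.

No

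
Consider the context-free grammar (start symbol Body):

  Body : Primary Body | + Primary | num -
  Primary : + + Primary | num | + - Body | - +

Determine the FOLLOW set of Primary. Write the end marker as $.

In Body : Primary Body: add FIRST(Body) = { +, -, num }.
In Body : + Primary: Primary is at the end, add FOLLOW(Body) = { $, +, -, num }.
In Primary : + + Primary: Primary is at the end, add FOLLOW(Primary) = { $, +, -, num }.
Union: FOLLOW(Primary) = { $, +, -, num }.

{ $, +, -, num }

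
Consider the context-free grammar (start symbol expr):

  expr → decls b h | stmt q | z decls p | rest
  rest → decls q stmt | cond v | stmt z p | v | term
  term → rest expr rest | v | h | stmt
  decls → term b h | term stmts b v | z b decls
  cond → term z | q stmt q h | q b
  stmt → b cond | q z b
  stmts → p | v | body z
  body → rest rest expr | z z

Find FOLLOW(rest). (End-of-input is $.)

{ $, b, h, p, q, v, z }

In expr → rest: rest is at the end, add FOLLOW(expr) = { $, b, h, q, v, z }.
In term → rest expr rest: add FIRST(expr rest) = { b, h, q, v, z }.
In term → rest expr rest: rest is at the end, add FOLLOW(term) = { $, b, h, p, q, v, z }.
In body → rest rest expr: add FIRST(rest expr) = { b, h, q, v, z }.
In body → rest rest expr: add FIRST(expr) = { b, h, q, v, z }.
Union: FOLLOW(rest) = { $, b, h, p, q, v, z }.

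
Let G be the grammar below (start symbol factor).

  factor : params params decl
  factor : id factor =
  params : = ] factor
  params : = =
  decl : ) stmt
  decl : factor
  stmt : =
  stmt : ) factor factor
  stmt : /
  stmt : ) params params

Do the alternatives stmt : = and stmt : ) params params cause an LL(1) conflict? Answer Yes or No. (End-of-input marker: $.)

FIRST(=) = { = } and FIRST() params params) = { ) }.
The FIRST sets are disjoint and neither alternative is nullable — no conflict.

No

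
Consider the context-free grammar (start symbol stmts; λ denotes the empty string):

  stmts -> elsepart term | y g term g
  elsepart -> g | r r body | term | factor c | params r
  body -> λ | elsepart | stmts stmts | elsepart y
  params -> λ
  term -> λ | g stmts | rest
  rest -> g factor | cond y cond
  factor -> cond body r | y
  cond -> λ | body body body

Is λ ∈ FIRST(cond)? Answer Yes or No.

Yes

cond has an λ-production, so cond ⇒ λ.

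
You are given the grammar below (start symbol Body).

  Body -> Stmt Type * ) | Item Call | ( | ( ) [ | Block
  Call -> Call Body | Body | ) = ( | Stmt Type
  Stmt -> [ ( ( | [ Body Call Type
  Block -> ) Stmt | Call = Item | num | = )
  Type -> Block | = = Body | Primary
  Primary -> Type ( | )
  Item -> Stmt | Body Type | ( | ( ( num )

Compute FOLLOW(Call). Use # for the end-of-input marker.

{ #, (, ), *, =, [, num }

In Body -> Item Call: Call is at the end, add FOLLOW(Body) = { #, (, ), *, =, [, num }.
In Call -> Call Body: add FIRST(Body) = { (, ), =, [, num }.
In Stmt -> [ Body Call Type: add FIRST(Type) = { (, ), =, [, num }.
In Block -> Call = Item: add FIRST(= Item) = { = }.
Union: FOLLOW(Call) = { #, (, ), *, =, [, num }.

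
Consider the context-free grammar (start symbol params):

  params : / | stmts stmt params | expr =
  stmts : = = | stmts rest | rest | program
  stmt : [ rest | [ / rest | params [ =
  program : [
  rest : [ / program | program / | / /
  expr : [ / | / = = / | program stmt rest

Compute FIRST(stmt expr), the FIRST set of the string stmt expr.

Add FIRST(stmt) = { /, =, [ }; stmt is not nullable, stop.

{ /, =, [ }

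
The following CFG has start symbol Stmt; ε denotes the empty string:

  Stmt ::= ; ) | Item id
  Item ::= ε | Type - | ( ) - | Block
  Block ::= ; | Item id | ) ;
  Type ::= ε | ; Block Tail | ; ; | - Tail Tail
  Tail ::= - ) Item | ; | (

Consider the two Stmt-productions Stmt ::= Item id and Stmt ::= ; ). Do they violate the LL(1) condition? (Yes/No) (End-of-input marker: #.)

Yes

FIRST(Item id) = { (, ), -, ;, id } and FIRST(; )) = { ; }.
Both contain ;, so the two alternatives are not disjoint — LL(1) conflict.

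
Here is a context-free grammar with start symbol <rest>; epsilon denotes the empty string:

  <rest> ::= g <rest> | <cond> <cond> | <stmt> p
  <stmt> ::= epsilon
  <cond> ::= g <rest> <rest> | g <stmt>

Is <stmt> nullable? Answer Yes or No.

Yes

<stmt> has an epsilon-production, so <stmt> ⇒ epsilon.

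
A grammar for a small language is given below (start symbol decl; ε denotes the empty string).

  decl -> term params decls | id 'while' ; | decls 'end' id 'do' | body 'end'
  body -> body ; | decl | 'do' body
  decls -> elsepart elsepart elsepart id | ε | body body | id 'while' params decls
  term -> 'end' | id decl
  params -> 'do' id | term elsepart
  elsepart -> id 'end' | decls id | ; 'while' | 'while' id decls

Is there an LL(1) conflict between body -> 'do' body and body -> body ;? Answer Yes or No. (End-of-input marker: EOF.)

FIRST('do' body) = { 'do' } and FIRST(body ;) = { 'do', 'end', 'while', ;, id }.
Both contain 'do', so the two alternatives are not disjoint — LL(1) conflict.

Yes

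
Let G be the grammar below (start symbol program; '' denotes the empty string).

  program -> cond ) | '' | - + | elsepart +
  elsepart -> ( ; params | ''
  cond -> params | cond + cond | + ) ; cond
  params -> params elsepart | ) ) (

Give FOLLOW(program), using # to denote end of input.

program is the start symbol, so # ∈ FOLLOW(program).
Union: FOLLOW(program) = { # }.

{ # }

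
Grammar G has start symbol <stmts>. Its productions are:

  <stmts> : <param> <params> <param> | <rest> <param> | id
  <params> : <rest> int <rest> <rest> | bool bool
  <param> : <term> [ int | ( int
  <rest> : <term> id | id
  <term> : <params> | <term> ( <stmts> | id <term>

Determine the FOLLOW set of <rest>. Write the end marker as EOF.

In <stmts> : <rest> <param>: add FIRST(<param>) = { (, bool, id }.
In <params> : <rest> int <rest> <rest>: add FIRST(int <rest> <rest>) = { int }.
In <params> : <rest> int <rest> <rest>: add FIRST(<rest>) = { bool, id }.
In <params> : <rest> int <rest> <rest>: <rest> is at the end, add FOLLOW(<params>) = { (, [, bool, id }.
Union: FOLLOW(<rest>) = { (, [, bool, id, int }.

{ (, [, bool, id, int }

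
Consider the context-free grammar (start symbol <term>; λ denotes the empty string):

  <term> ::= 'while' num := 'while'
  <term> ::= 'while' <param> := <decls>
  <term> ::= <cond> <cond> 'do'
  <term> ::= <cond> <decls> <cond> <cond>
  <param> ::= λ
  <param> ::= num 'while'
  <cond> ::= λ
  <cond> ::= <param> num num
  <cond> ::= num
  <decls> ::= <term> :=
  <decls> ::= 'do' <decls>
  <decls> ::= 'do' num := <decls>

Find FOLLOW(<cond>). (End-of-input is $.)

In <term> ::= <cond> <cond> 'do': add FIRST(<cond> 'do') = { 'do', num }.
In <term> ::= <cond> <cond> 'do': add FIRST('do') = { 'do' }.
In <term> ::= <cond> <decls> <cond> <cond>: add FIRST(<decls> <cond> <cond>) = { 'do', 'while', num }.
In <term> ::= <cond> <decls> <cond> <cond>: add FIRST(<cond>)\{λ} = { num }.
  Since <cond> is nullable, also add FOLLOW(<term>) = { $, := }.
In <term> ::= <cond> <decls> <cond> <cond>: <cond> is at the end, add FOLLOW(<term>) = { $, := }.
Union: FOLLOW(<cond>) = { $, 'do', 'while', :=, num }.

{ $, 'do', 'while', :=, num }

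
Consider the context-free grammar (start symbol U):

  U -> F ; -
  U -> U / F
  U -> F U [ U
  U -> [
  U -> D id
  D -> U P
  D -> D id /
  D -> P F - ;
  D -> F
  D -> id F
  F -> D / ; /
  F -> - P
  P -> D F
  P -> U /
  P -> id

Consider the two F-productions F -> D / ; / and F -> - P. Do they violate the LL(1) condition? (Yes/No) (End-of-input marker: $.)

Yes

FIRST(D / ; /) = { -, [, id } and FIRST(- P) = { - }.
Both contain -, so the two alternatives are not disjoint — LL(1) conflict.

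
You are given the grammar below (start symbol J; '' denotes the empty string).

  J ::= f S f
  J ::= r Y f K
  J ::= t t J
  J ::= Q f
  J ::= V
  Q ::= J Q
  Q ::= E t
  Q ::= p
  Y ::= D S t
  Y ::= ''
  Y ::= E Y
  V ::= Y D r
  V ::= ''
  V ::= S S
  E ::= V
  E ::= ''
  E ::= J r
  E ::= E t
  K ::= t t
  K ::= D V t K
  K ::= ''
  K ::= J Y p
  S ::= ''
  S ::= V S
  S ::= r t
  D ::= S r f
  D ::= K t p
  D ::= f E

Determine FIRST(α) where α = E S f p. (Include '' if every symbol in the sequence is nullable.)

Add FIRST(E)\{''} = { f, p, r, t }; E is nullable, continue.
Add FIRST(S)\{''} = { f, p, r, t }; S is nullable, continue.
f is a terminal; add {f} and stop.

{ f, p, r, t }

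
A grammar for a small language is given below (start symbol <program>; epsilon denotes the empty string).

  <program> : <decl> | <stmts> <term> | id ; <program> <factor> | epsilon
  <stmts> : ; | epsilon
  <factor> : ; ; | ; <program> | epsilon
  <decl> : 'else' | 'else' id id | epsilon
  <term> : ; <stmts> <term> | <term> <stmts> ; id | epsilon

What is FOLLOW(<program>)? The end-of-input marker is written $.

{ $, ; }

<program> is the start symbol, so $ ∈ FOLLOW(<program>).
In <program> : id ; <program> <factor>: add FIRST(<factor>)\{epsilon} = { ; }.
  Since <factor> is nullable, also add FOLLOW(<program>) = { $, ; }.
In <factor> : ; <program>: <program> is at the end, add FOLLOW(<factor>) = { $, ; }.
Union: FOLLOW(<program>) = { $, ; }.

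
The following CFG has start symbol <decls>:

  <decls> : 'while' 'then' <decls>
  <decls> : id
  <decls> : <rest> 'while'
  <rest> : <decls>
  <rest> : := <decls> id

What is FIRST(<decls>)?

<decls> : 'while' 'then' <decls> contributes {'while'}.
<decls> : id contributes {id}.
From <decls> : <rest> 'while': add FIRST(<rest>) = { 'while', :=, id }.
Union: FIRST(<decls>) = { 'while', :=, id }.

{ 'while', :=, id }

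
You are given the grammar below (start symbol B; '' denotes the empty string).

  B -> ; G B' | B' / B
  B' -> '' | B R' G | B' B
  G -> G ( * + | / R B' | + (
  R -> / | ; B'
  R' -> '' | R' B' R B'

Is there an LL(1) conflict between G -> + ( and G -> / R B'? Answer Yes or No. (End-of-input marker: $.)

No

FIRST(+ () = { + } and FIRST(/ R B') = { / }.
The FIRST sets are disjoint and neither alternative is nullable — no conflict.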